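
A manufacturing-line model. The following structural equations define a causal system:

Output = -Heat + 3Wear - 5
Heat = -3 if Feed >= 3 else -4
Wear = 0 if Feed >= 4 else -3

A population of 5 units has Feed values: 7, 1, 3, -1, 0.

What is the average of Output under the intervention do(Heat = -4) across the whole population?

-8.2

Every unit gets Heat=-4 under the intervention. Output values become -1, -10, -10, -10, -10; E[Output|do(Heat=-4)] = -8.2.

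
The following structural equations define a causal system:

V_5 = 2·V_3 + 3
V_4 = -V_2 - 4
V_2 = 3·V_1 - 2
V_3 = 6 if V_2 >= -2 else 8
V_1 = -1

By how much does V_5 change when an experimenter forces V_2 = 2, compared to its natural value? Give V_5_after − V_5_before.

-4

do(V_2=2) replaces the equation V_2 = 3·V_1 - 2 with the constant V_2 = 2.
V_3 = 6 if V_2 >= -2 else 8  [with V_2=2]  = 6
V_5 = 2·V_3 + 3  [with V_3=6]  = 15
Without intervention: V_2 = 3·V_1 - 2  [with V_1=-1]  = -5; V_3 = 6 if V_2 >= -2 else 8  [with V_2=-5]  = 8; V_5 = 2·V_3 + 3  [with V_3=8]  = 19.
Change = 15 − 19 = -4.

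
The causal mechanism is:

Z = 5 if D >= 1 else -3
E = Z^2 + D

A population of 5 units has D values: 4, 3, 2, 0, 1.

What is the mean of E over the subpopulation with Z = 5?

Conditioning on Z=5 selects the 4 unit(s) with D ∈ {4, 3, 2, 1}. Their E values: 29, 28, 27, 26. Mean = 27.5.

27.5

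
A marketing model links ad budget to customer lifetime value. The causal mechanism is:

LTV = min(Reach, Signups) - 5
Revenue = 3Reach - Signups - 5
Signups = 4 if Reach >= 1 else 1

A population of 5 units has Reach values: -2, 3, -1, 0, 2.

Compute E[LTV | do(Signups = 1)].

-5.2

do(Signups=1) breaks Signups's dependence on Reach. With Signups=1 fixed, LTV across the units is -7, -4, -6, -5, -4, mean -5.2.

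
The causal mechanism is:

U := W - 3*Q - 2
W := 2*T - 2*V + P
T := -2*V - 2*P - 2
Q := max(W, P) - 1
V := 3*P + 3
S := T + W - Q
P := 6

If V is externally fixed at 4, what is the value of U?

-63

Under do(V=4), the mechanism V := 3*P + 3 is discarded; V is fixed at 4.
T = -2*V - 2*P - 2  [with V=4, P=6]  = -22
W = 2*T - 2*V + P  [with T=-22, V=4, P=6]  = -46
Q = max(W, P) - 1  [with W=-46, P=6]  = 5
U = W - 3*Q - 2  [with W=-46, Q=5]  = -63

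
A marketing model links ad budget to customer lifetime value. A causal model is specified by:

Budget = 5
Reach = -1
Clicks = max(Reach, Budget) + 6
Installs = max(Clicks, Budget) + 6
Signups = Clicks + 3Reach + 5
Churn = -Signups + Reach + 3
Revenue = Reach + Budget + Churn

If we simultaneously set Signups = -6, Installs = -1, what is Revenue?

Setting Signups = -6, Installs = -1 by intervention discards those variables' equations.
Churn = -Signups + Reach + 3  [with Signups=-6, Reach=-1]  = 8
Revenue = Reach + Budget + Churn  [with Reach=-1, Budget=5, Churn=8]  = 12

12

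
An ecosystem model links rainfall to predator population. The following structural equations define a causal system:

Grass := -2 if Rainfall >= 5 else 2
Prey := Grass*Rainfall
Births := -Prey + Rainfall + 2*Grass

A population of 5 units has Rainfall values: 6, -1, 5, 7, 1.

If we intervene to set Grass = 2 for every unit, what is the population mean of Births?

0.4

Every unit gets Grass=2 under the intervention. Births values become -2, 5, -1, -3, 3; E[Births|do(Grass=2)] = 0.4.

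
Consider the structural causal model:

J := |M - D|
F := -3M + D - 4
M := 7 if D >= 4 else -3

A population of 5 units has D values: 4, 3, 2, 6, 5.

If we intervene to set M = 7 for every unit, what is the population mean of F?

-21

do(M=7) breaks M's dependence on D. With M=7 fixed, F across the units is -21, -22, -23, -19, -20, mean -21.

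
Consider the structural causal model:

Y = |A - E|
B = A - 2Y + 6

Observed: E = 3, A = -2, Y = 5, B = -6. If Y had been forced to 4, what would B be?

-4

The intervention breaks the incoming arrows to Y: Y = |A - E| no longer applies, and Y = 4.
B = A - 2Y + 6  [with A=-2, Y=4]  = -4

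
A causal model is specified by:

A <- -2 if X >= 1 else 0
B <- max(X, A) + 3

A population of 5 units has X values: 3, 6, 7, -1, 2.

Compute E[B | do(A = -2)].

Every unit gets A=-2 under the intervention. B values become 6, 9, 10, 2, 5; E[B|do(A=-2)] = 6.4.

6.4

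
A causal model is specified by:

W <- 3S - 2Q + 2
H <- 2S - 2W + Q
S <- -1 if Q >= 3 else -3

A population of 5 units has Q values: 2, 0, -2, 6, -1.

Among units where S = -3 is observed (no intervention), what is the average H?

6.75

Conditioning on S=-3 selects the 4 unit(s) with Q ∈ {2, 0, -2, -1}. Their H values: 18, 8, -2, 3. Mean = 6.75.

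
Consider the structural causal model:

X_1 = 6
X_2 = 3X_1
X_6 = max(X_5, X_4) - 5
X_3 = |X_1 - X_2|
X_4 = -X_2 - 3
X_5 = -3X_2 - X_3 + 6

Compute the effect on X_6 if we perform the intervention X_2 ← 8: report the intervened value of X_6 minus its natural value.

10

Under do(X_2=8), the mechanism X_2 = 3X_1 is discarded; X_2 is fixed at 8.
X_3 = |X_1 - X_2|  [with X_1=6, X_2=8]  = 2
X_4 = -X_2 - 3  [with X_2=8]  = -11
X_5 = -3X_2 - X_3 + 6  [with X_2=8, X_3=2]  = -20
X_6 = max(X_5, X_4) - 5  [with X_5=-20, X_4=-11]  = -16
Without intervention: X_2 = 3X_1  [with X_1=6]  = 18; X_3 = |X_1 - X_2|  [with X_1=6, X_2=18]  = 12; X_4 = -X_2 - 3  [with X_2=18]  = -21; X_5 = -3X_2 - X_3 + 6  [with X_2=18, X_3=12]  = -60; X_6 = max(X_5, X_4) - 5  [with X_5=-60, X_4=-21]  = -26.
Change = -16 − (-26) = 10.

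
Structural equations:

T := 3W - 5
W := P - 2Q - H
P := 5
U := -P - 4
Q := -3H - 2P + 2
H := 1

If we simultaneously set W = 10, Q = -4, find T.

The joint intervention fixes W = 10, Q = -4, removing each variable's own equation.
T = 3W - 5  [with W=10]  = 25

25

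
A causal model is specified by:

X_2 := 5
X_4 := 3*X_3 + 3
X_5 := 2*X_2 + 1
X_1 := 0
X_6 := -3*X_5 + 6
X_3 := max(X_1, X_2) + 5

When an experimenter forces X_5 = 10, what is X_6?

-24

The intervention breaks the incoming arrows to X_5: X_5 := 2*X_2 + 1 no longer applies, and X_5 = 10.
X_6 = -3*X_5 + 6  [with X_5=10]  = -24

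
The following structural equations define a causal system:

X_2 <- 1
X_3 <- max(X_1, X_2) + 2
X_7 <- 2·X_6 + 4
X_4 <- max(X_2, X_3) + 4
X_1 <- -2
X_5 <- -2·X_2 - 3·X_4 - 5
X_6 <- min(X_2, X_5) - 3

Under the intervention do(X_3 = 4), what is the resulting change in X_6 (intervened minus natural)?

-3

The intervention breaks the incoming arrows to X_3: X_3 <- max(X_1, X_2) + 2 no longer applies, and X_3 = 4.
X_4 = max(X_2, X_3) + 4  [with X_2=1, X_3=4]  = 8
X_5 = -2·X_2 - 3·X_4 - 5  [with X_2=1, X_4=8]  = -31
X_6 = min(X_2, X_5) - 3  [with X_2=1, X_5=-31]  = -34
Without intervention: X_3 = max(X_1, X_2) + 2  [with X_1=-2, X_2=1]  = 3; X_4 = max(X_2, X_3) + 4  [with X_2=1, X_3=3]  = 7; X_5 = -2·X_2 - 3·X_4 - 5  [with X_2=1, X_4=7]  = -28; X_6 = min(X_2, X_5) - 3  [with X_2=1, X_5=-28]  = -31.
Change = -34 − (-31) = -3.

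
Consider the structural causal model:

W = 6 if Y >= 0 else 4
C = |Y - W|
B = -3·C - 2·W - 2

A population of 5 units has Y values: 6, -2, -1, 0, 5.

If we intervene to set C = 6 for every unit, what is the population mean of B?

-30.4

do(C=6) breaks C's dependence on Y. With C=6 fixed, B across the units is -32, -28, -28, -32, -32, mean -30.4.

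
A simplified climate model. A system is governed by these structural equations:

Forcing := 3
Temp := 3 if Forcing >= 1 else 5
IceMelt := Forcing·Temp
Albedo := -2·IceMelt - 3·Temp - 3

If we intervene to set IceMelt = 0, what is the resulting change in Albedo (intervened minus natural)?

18

The intervention breaks the incoming arrows to IceMelt: IceMelt := Forcing·Temp no longer applies, and IceMelt = 0.
Temp = 3 if Forcing >= 1 else 5  [with Forcing=3]  = 3
Albedo = -2·IceMelt - 3·Temp - 3  [with IceMelt=0, Temp=3]  = -12
Without intervention: Temp = 3 if Forcing >= 1 else 5  [with Forcing=3]  = 3; IceMelt = Forcing·Temp  [with Forcing=3, Temp=3]  = 9; Albedo = -2·IceMelt - 3·Temp - 3  [with IceMelt=9, Temp=3]  = -30.
Change = -12 − (-30) = 18.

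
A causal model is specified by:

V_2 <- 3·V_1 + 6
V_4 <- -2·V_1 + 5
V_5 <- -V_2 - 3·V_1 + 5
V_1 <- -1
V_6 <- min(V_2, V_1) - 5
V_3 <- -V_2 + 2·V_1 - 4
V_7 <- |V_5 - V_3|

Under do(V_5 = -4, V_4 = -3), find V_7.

Setting V_5 = -4, V_4 = -3 by intervention discards those variables' equations.
V_2 = 3·V_1 + 6  [with V_1=-1]  = 3
V_3 = -V_2 + 2·V_1 - 4  [with V_2=3, V_1=-1]  = -9
V_7 = |V_5 - V_3|  [with V_5=-4, V_3=-9]  = 5

5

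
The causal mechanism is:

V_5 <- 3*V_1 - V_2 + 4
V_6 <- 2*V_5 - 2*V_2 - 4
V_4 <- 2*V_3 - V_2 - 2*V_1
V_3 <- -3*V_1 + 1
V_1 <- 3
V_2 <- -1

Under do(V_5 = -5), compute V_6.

The intervention breaks the incoming arrows to V_5: V_5 <- 3*V_1 - V_2 + 4 no longer applies, and V_5 = -5.
V_6 = 2*V_5 - 2*V_2 - 4  [with V_5=-5, V_2=-1]  = -12

-12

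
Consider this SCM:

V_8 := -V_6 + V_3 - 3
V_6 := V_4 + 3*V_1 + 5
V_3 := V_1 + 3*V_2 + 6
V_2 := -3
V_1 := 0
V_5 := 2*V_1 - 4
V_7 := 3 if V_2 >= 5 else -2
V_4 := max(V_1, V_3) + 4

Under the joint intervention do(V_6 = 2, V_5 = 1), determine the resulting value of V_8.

Under do(V_6 = 2, V_5 = 1), each intervened variable's structural equation is replaced by its fixed value.
V_3 = V_1 + 3*V_2 + 6  [with V_1=0, V_2=-3]  = -3
V_8 = -V_6 + V_3 - 3  [with V_6=2, V_3=-3]  = -8

-8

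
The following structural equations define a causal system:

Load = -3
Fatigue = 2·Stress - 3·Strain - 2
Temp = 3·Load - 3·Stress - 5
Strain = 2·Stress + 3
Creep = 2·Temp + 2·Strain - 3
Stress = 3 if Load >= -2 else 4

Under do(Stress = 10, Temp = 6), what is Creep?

Setting Stress = 10, Temp = 6 by intervention discards those variables' equations.
Strain = 2·Stress + 3  [with Stress=10]  = 23
Creep = 2·Temp + 2·Strain - 3  [with Temp=6, Strain=23]  = 55

55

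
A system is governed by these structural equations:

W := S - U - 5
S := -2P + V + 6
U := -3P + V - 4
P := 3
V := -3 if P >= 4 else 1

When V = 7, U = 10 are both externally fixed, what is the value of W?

Under do(V = 7, U = 10), each intervened variable's structural equation is replaced by its fixed value.
S = -2P + V + 6  [with P=3, V=7]  = 7
W = S - U - 5  [with S=7, U=10]  = -8

-8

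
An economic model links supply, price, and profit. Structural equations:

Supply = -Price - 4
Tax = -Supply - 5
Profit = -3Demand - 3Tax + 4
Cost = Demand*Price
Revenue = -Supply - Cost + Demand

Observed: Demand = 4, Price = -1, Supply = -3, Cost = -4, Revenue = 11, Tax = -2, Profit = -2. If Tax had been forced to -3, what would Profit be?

Intervening sets Tax = -3 and removes its equation (Tax = -Supply - 5).
Profit = -3Demand - 3Tax + 4  [with Demand=4, Tax=-3]  = 1

1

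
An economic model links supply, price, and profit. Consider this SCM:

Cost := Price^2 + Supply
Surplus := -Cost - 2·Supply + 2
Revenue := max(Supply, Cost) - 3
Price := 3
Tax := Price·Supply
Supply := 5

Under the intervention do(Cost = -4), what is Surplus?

-4

The intervention breaks the incoming arrows to Cost: Cost := Price^2 + Supply no longer applies, and Cost = -4.
Surplus = -Cost - 2·Supply + 2  [with Cost=-4, Supply=5]  = -4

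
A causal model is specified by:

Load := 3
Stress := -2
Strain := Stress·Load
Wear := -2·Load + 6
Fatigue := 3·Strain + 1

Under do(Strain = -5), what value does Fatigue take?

do(Strain=-5) replaces the equation Strain := Stress·Load with the constant Strain = -5.
Fatigue = 3·Strain + 1  [with Strain=-5]  = -14

-14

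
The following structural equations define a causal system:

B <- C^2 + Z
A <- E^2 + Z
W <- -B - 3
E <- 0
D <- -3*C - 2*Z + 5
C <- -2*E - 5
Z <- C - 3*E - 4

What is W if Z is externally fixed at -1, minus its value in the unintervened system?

-8

The intervention breaks the incoming arrows to Z: Z <- C - 3*E - 4 no longer applies, and Z = -1.
C = -2*E - 5  [with E=0]  = -5
B = C^2 + Z  [with C=-5, Z=-1]  = 24
W = -B - 3  [with B=24]  = -27
Without intervention: C = -2*E - 5  [with E=0]  = -5; Z = C - 3*E - 4  [with C=-5, E=0]  = -9; B = C^2 + Z  [with C=-5, Z=-9]  = 16; W = -B - 3  [with B=16]  = -19.
Change = -27 − (-19) = -8.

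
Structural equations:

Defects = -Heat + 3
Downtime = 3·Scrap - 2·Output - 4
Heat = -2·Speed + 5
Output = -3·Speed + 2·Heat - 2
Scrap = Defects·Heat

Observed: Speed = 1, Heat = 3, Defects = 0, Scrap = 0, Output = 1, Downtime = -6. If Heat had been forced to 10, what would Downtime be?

-244

Under do(Heat=10), the mechanism Heat = -2·Speed + 5 is discarded; Heat is fixed at 10.
Defects = -Heat + 3  [with Heat=10]  = -7
Scrap = Defects·Heat  [with Defects=-7, Heat=10]  = -70
Output = -3·Speed + 2·Heat - 2  [with Speed=1, Heat=10]  = 15
Downtime = 3·Scrap - 2·Output - 4  [with Scrap=-70, Output=15]  = -244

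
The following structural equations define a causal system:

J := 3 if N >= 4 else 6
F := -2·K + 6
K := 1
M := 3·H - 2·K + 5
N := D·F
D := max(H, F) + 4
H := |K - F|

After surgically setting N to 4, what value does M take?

12

do(N=4) replaces the equation N := D·F with the constant N = 4.
No directed path runs from N to M, so M keeps its natural value.
F = -2·K + 6  [with K=1]  = 4
H = |K - F|  [with K=1, F=4]  = 3
M = 3·H - 2·K + 5  [with H=3, K=1]  = 12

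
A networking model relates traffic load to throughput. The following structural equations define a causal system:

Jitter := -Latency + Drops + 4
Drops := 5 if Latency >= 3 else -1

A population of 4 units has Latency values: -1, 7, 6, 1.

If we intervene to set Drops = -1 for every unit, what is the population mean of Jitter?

do(Drops=-1) breaks Drops's dependence on Latency. With Drops=-1 fixed, Jitter across the units is 4, -4, -3, 2, mean -0.25.

-0.25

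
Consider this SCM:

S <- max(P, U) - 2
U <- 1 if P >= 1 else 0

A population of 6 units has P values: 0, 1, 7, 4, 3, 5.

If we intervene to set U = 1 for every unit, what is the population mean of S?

1.5

do(U=1) breaks U's dependence on P. With U=1 fixed, S across the units is -1, -1, 5, 2, 1, 3, mean 1.5.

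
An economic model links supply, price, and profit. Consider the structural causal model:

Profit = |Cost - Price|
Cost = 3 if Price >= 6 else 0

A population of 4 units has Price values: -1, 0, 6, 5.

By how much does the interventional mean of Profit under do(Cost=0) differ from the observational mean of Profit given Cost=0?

Under do(Cost=0), Cost's equation is replaced by Cost=0 for every unit. Per-unit Profit: 1, 0, 6, 5. Mean = 3.
E[Profit|Cost=0] averages over only the 3 units with Cost=0 (Price = -1, 0, 5): Profit = 1, 0, 5, mean 2.
Difference = 3 − 2 = 1.

1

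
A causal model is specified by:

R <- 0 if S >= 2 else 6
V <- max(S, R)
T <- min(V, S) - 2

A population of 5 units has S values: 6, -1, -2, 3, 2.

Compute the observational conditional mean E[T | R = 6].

-3.5

E[T|R=6] averages over only the 2 units with R=6 (S = -1, -2): T = -3, -4, mean -3.5.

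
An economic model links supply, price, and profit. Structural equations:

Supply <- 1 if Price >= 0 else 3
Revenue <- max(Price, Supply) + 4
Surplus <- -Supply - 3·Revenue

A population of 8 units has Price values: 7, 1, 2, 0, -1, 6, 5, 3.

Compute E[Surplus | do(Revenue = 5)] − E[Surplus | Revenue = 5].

-0.25

Under do(Revenue=5), Revenue's equation is replaced by Revenue=5 for every unit. Per-unit Surplus: -16, -16, -16, -16, -18, -16, -16, -16. Mean = -16.25.
Observing Revenue=5 restricts to units where Revenue's equation naturally yields 5: Price ∈ {1, 0}. In that subpopulation Surplus = -16, -16, mean -16.
Difference = -16.25 − (-16) = -0.25.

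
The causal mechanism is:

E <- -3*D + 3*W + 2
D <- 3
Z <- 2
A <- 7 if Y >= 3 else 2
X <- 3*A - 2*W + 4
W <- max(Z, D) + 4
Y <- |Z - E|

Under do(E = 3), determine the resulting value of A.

2

Under do(E=3), the mechanism E <- -3*D + 3*W + 2 is discarded; E is fixed at 3.
Y = |Z - E|  [with Z=2, E=3]  = 1
A = 7 if Y >= 3 else 2  [with Y=1]  = 2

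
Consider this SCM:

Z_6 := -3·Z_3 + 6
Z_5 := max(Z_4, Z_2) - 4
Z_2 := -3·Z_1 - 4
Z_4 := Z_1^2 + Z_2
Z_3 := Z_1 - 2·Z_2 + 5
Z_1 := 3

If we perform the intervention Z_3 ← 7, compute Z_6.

The intervention breaks the incoming arrows to Z_3: Z_3 := Z_1 - 2·Z_2 + 5 no longer applies, and Z_3 = 7.
Z_6 = -3·Z_3 + 6  [with Z_3=7]  = -15

-15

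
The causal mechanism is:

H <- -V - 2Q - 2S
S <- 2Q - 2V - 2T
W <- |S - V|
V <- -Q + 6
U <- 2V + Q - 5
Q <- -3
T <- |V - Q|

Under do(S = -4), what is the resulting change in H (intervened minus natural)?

-88

Intervening sets S = -4 and removes its equation (S <- 2Q - 2V - 2T).
V = -Q + 6  [with Q=-3]  = 9
H = -V - 2Q - 2S  [with V=9, Q=-3, S=-4]  = 5
Without intervention: V = -Q + 6  [with Q=-3]  = 9; T = |V - Q|  [with V=9, Q=-3]  = 12; S = 2Q - 2V - 2T  [with Q=-3, V=9, T=12]  = -48; H = -V - 2Q - 2S  [with V=9, Q=-3, S=-48]  = 93.
Change = 5 − 93 = -88.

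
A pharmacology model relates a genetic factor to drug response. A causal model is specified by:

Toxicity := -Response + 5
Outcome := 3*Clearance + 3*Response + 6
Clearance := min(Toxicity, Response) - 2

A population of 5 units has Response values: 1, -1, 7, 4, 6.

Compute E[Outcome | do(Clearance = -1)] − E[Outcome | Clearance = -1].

The intervention sets Clearance=-1 in all 5 units regardless of Response. Recomputing Outcome per unit gives 6, 0, 24, 15, 21; average 13.2.
Observing Clearance=-1 restricts to units where Clearance's equation naturally yields -1: Response ∈ {1, 4}. In that subpopulation Outcome = 6, 15, mean 10.5.
Difference = 13.2 − 10.5 = 2.7.

2.7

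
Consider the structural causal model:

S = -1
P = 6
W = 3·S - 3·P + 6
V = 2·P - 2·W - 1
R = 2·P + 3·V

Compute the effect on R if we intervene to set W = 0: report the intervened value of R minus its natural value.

do(W=0) replaces the equation W = 3·S - 3·P + 6 with the constant W = 0.
V = 2·P - 2·W - 1  [with P=6, W=0]  = 11
R = 2·P + 3·V  [with P=6, V=11]  = 45
Without intervention: W = 3·S - 3·P + 6  [with S=-1, P=6]  = -15; V = 2·P - 2·W - 1  [with P=6, W=-15]  = 41; R = 2·P + 3·V  [with P=6, V=41]  = 135.
Change = 45 − 135 = -90.

-90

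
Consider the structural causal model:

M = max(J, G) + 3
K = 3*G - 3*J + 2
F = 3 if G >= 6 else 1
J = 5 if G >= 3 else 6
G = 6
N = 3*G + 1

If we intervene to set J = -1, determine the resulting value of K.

Under do(J=-1), the mechanism J = 5 if G >= 3 else 6 is discarded; J is fixed at -1.
K = 3*G - 3*J + 2  [with G=6, J=-1]  = 23

23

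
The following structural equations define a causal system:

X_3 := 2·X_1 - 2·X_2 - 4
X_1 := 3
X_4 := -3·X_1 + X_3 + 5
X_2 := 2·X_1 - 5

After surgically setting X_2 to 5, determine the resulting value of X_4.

-12

Under do(X_2=5), the mechanism X_2 := 2·X_1 - 5 is discarded; X_2 is fixed at 5.
X_3 = 2·X_1 - 2·X_2 - 4  [with X_1=3, X_2=5]  = -8
X_4 = -3·X_1 + X_3 + 5  [with X_1=3, X_3=-8]  = -12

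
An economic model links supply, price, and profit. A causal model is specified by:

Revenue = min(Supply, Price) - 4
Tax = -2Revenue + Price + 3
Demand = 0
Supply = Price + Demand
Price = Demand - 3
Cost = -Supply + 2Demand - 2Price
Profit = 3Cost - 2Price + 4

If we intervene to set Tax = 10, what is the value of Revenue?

do(Tax=10) replaces the equation Tax = -2Revenue + Price + 3 with the constant Tax = 10.
Since Revenue is not a descendant of the intervened variable, it is unaffected.
Price = Demand - 3  [with Demand=0]  = -3
Supply = Price + Demand  [with Price=-3, Demand=0]  = -3
Revenue = min(Supply, Price) - 4  [with Supply=-3, Price=-3]  = -7

-7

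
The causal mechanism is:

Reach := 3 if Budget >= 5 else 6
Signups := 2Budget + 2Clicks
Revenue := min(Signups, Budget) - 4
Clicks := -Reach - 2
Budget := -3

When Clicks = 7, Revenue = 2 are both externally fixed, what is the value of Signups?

The joint intervention fixes Clicks = 7, Revenue = 2, removing each variable's own equation.
Signups = 2Budget + 2Clicks  [with Budget=-3, Clicks=7]  = 8

8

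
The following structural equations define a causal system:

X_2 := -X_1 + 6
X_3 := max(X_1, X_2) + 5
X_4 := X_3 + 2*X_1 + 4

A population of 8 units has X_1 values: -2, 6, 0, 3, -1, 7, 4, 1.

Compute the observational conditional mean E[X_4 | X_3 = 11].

E[X_4|X_3=11] averages over only the 2 units with X_3=11 (X_1 = 6, 0): X_4 = 27, 15, mean 21.

21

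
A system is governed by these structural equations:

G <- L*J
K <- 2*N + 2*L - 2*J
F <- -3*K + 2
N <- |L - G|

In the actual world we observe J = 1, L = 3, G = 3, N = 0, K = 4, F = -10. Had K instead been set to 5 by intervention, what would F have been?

The intervention breaks the incoming arrows to K: K <- 2*N + 2*L - 2*J no longer applies, and K = 5.
F = -3*K + 2  [with K=5]  = -13

-13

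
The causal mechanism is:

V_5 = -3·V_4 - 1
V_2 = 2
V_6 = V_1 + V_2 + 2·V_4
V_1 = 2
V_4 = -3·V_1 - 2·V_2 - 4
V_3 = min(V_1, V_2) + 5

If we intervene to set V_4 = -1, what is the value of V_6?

2

Under do(V_4=-1), the mechanism V_4 = -3·V_1 - 2·V_2 - 4 is discarded; V_4 is fixed at -1.
V_6 = V_1 + V_2 + 2·V_4  [with V_1=2, V_2=2, V_4=-1]  = 2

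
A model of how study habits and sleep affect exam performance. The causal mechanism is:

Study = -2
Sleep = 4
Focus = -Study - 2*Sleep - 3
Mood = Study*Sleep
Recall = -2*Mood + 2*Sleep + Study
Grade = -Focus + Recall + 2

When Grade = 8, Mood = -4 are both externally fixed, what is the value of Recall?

Setting Grade = 8, Mood = -4 by intervention discards those variables' equations.
Recall = -2*Mood + 2*Sleep + Study  [with Mood=-4, Sleep=4, Study=-2]  = 14

14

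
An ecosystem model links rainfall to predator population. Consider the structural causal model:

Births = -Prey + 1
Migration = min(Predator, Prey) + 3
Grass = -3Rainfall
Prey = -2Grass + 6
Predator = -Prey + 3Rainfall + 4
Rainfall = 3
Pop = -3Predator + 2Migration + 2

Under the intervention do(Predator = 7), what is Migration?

10

Under do(Predator=7), the mechanism Predator = -Prey + 3Rainfall + 4 is discarded; Predator is fixed at 7.
Grass = -3Rainfall  [with Rainfall=3]  = -9
Prey = -2Grass + 6  [with Grass=-9]  = 24
Migration = min(Predator, Prey) + 3  [with Predator=7, Prey=24]  = 10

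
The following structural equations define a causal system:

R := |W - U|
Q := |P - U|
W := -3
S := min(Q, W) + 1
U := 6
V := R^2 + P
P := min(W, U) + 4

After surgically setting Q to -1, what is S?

-2

The intervention breaks the incoming arrows to Q: Q := |P - U| no longer applies, and Q = -1.
S = min(Q, W) + 1  [with Q=-1, W=-3]  = -2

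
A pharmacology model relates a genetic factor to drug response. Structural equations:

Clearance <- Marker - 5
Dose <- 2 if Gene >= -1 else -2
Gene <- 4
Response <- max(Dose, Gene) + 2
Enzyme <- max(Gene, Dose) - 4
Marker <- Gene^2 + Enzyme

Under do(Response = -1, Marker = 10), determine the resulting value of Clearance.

5

Setting Response = -1, Marker = 10 by intervention discards those variables' equations.
Clearance = Marker - 5  [with Marker=10]  = 5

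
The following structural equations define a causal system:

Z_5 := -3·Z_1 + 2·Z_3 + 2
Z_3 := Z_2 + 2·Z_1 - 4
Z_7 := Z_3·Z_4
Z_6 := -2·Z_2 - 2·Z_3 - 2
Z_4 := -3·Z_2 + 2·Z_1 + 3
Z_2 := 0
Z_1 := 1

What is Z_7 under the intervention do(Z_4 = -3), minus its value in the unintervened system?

The intervention breaks the incoming arrows to Z_4: Z_4 := -3·Z_2 + 2·Z_1 + 3 no longer applies, and Z_4 = -3.
Z_3 = Z_2 + 2·Z_1 - 4  [with Z_2=0, Z_1=1]  = -2
Z_7 = Z_3·Z_4  [with Z_3=-2, Z_4=-3]  = 6
Without intervention: Z_3 = Z_2 + 2·Z_1 - 4  [with Z_2=0, Z_1=1]  = -2; Z_4 = -3·Z_2 + 2·Z_1 + 3  [with Z_2=0, Z_1=1]  = 5; Z_7 = Z_3·Z_4  [with Z_3=-2, Z_4=5]  = -10.
Change = 6 − (-10) = 16.

16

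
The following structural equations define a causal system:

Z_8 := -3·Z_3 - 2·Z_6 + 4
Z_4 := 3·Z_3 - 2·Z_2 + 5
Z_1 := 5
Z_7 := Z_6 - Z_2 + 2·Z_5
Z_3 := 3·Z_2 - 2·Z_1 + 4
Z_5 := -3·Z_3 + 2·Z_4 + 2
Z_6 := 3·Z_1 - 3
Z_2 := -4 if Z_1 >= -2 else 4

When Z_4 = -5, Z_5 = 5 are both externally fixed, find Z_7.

26

Under do(Z_4 = -5, Z_5 = 5), each intervened variable's structural equation is replaced by its fixed value.
Z_2 = -4 if Z_1 >= -2 else 4  [with Z_1=5]  = -4
Z_6 = 3·Z_1 - 3  [with Z_1=5]  = 12
Z_7 = Z_6 - Z_2 + 2·Z_5  [with Z_6=12, Z_2=-4, Z_5=5]  = 26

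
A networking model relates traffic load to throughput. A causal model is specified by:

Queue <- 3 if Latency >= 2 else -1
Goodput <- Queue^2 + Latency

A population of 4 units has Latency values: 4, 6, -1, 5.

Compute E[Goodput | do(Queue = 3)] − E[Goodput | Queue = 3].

-1.5

Every unit gets Queue=3 under the intervention. Goodput values become 13, 15, 8, 14; E[Goodput|do(Queue=3)] = 12.5.
Observing Queue=3 restricts to units where Queue's equation naturally yields 3: Latency ∈ {4, 6, 5}. In that subpopulation Goodput = 13, 15, 14, mean 14.
Difference = 12.5 − 14 = -1.5.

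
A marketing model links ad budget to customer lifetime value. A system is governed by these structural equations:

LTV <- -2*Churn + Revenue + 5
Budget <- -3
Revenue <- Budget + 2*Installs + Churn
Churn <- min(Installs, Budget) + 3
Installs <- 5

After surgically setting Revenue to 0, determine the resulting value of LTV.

Intervening sets Revenue = 0 and removes its equation (Revenue <- Budget + 2*Installs + Churn).
Churn = min(Installs, Budget) + 3  [with Installs=5, Budget=-3]  = 0
LTV = -2*Churn + Revenue + 5  [with Churn=0, Revenue=0]  = 5

5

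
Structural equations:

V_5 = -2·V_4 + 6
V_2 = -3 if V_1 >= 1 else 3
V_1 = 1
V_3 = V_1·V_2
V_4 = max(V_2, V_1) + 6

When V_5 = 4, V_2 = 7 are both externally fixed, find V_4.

13

Setting V_5 = 4, V_2 = 7 by intervention discards those variables' equations.
V_4 = max(V_2, V_1) + 6  [with V_2=7, V_1=1]  = 13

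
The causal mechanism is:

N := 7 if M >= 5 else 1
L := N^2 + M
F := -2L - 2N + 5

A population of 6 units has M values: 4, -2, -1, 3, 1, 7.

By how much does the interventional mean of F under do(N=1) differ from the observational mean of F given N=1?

-2

do(N=1) breaks N's dependence on M. With N=1 fixed, F across the units is -7, 5, 3, -5, -1, -13, mean -3.
Observing N=1 restricts to units where N's equation naturally yields 1: M ∈ {4, -2, -1, 3, 1}. In that subpopulation F = -7, 5, 3, -5, -1, mean -1.
Difference = -3 − (-1) = -2.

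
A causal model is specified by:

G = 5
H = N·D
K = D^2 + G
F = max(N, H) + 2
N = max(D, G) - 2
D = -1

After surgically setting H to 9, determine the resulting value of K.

6

Intervening sets H = 9 and removes its equation (H = N·D).
No directed path runs from H to K, so K keeps its natural value.
K = D^2 + G  [with D=-1, G=5]  = 6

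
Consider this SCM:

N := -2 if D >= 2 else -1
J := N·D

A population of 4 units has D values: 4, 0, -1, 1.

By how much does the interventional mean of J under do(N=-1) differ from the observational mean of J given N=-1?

-1

Every unit gets N=-1 under the intervention. J values become -4, 0, 1, -1; E[J|do(N=-1)] = -1.
Conditioning on N=-1 selects the 3 unit(s) with D ∈ {0, -1, 1}. Their J values: 0, 1, -1. Mean = 0.
Difference = -1 − 0 = -1.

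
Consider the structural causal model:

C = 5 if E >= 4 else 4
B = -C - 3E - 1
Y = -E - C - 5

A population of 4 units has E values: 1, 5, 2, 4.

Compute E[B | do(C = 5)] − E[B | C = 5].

4.5

Under do(C=5), C's equation is replaced by C=5 for every unit. Per-unit B: -9, -21, -12, -18. Mean = -15.
E[B|C=5] averages over only the 2 units with C=5 (E = 5, 4): B = -21, -18, mean -19.5.
Difference = -15 − (-19.5) = 4.5.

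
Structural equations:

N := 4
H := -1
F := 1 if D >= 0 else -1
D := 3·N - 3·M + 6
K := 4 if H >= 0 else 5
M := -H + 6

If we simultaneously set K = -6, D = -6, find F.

-1

Setting K = -6, D = -6 by intervention discards those variables' equations.
F = 1 if D >= 0 else -1  [with D=-6]  = -1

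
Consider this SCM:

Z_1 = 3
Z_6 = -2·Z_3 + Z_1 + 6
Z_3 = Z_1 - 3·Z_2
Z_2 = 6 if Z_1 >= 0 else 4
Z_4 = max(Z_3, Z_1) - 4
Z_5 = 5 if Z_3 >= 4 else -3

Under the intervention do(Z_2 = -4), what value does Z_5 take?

do(Z_2=-4) replaces the equation Z_2 = 6 if Z_1 >= 0 else 4 with the constant Z_2 = -4.
Z_3 = Z_1 - 3·Z_2  [with Z_1=3, Z_2=-4]  = 15
Z_5 = 5 if Z_3 >= 4 else -3  [with Z_3=15]  = 5

5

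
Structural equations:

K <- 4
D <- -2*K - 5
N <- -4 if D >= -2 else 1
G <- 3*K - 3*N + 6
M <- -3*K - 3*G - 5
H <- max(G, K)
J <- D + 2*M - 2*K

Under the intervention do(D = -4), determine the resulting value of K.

Under do(D=-4), the mechanism D <- -2*K - 5 is discarded; D is fixed at -4.
K is not downstream of the intervention, so its value is determined by the original equations.

4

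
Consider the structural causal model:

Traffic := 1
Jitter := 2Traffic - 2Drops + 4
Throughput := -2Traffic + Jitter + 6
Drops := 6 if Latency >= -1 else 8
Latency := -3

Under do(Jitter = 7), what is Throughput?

11

Intervening sets Jitter = 7 and removes its equation (Jitter := 2Traffic - 2Drops + 4).
Throughput = -2Traffic + Jitter + 6  [with Traffic=1, Jitter=7]  = 11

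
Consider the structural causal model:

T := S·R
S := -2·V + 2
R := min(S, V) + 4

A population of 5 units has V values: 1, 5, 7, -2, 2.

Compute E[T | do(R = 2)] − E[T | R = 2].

-10.4

The intervention sets R=2 in all 5 units regardless of V. Recomputing T per unit gives 0, -16, -24, 12, -4; average -6.4.
Conditioning on R=2 selects the 2 unit(s) with V ∈ {-2, 2}. Their T values: 12, -4. Mean = 4.
Difference = -6.4 − 4 = -10.4.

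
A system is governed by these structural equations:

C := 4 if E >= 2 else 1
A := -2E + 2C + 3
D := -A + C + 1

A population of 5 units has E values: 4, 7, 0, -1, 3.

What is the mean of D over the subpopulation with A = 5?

-1.5

E[D|A=5] averages over only the 2 units with A=5 (E = 0, 3): D = -3, 0, mean -1.5.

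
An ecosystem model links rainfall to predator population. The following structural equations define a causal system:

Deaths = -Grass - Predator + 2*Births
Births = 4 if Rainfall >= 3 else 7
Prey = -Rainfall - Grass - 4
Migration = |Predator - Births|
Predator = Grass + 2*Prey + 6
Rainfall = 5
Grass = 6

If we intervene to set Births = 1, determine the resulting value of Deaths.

14

The intervention breaks the incoming arrows to Births: Births = 4 if Rainfall >= 3 else 7 no longer applies, and Births = 1.
Prey = -Rainfall - Grass - 4  [with Rainfall=5, Grass=6]  = -15
Predator = Grass + 2*Prey + 6  [with Grass=6, Prey=-15]  = -18
Deaths = -Grass - Predator + 2*Births  [with Grass=6, Predator=-18, Births=1]  = 14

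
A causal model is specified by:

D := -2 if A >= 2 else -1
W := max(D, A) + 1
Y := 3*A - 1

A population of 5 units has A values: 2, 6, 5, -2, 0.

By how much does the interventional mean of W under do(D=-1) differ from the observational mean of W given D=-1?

2.9

The intervention sets D=-1 in all 5 units regardless of A. Recomputing W per unit gives 3, 7, 6, 0, 1; average 3.4.
Conditioning on D=-1 selects the 2 unit(s) with A ∈ {-2, 0}. Their W values: 0, 1. Mean = 0.5.
Difference = 3.4 − 0.5 = 2.9.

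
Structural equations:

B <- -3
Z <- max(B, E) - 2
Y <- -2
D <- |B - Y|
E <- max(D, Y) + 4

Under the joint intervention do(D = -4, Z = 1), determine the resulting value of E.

2

The joint intervention fixes D = -4, Z = 1, removing each variable's own equation.
E = max(D, Y) + 4  [with D=-4, Y=-2]  = 2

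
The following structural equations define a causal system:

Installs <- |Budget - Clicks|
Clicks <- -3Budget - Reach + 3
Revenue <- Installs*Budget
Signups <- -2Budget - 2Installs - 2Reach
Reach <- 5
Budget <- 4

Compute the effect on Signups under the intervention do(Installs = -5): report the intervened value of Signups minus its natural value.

46

Intervening sets Installs = -5 and removes its equation (Installs <- |Budget - Clicks|).
Signups = -2Budget - 2Installs - 2Reach  [with Budget=4, Installs=-5, Reach=5]  = -8
Without intervention: Clicks = -3Budget - Reach + 3  [with Budget=4, Reach=5]  = -14; Installs = |Budget - Clicks|  [with Budget=4, Clicks=-14]  = 18; Signups = -2Budget - 2Installs - 2Reach  [with Budget=4, Installs=18, Reach=5]  = -54.
Change = -8 − (-54) = 46.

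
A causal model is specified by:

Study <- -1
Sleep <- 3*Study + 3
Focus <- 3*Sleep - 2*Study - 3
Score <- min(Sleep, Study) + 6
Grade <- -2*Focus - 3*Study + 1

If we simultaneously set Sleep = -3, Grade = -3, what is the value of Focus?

Under do(Sleep = -3, Grade = -3), each intervened variable's structural equation is replaced by its fixed value.
Focus = 3*Sleep - 2*Study - 3  [with Sleep=-3, Study=-1]  = -10

-10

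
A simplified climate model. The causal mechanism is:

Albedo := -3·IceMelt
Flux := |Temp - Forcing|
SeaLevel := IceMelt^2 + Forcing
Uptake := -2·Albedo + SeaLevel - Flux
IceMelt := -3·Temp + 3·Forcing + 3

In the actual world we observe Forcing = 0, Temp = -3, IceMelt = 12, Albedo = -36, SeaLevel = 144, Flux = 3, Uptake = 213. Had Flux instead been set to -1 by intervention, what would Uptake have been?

217

Intervening sets Flux = -1 and removes its equation (Flux := |Temp - Forcing|).
IceMelt = -3·Temp + 3·Forcing + 3  [with Temp=-3, Forcing=0]  = 12
Albedo = -3·IceMelt  [with IceMelt=12]  = -36
SeaLevel = IceMelt^2 + Forcing  [with IceMelt=12, Forcing=0]  = 144
Uptake = -2·Albedo + SeaLevel - Flux  [with Albedo=-36, SeaLevel=144, Flux=-1]  = 217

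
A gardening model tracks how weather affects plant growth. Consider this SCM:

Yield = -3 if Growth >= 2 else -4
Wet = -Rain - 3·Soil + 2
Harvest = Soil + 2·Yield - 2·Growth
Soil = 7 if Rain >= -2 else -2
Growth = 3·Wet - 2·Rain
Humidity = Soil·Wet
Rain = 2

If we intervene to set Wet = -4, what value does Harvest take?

The intervention breaks the incoming arrows to Wet: Wet = -Rain - 3·Soil + 2 no longer applies, and Wet = -4.
Soil = 7 if Rain >= -2 else -2  [with Rain=2]  = 7
Growth = 3·Wet - 2·Rain  [with Wet=-4, Rain=2]  = -16
Yield = -3 if Growth >= 2 else -4  [with Growth=-16]  = -4
Harvest = Soil + 2·Yield - 2·Growth  [with Soil=7, Yield=-4, Growth=-16]  = 31

31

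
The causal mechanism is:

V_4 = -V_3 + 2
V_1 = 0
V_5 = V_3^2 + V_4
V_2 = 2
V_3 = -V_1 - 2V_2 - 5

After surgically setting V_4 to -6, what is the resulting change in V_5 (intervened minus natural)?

Intervening sets V_4 = -6 and removes its equation (V_4 = -V_3 + 2).
V_3 = -V_1 - 2V_2 - 5  [with V_1=0, V_2=2]  = -9
V_5 = V_3^2 + V_4  [with V_3=-9, V_4=-6]  = 75
Without intervention: V_3 = -V_1 - 2V_2 - 5  [with V_1=0, V_2=2]  = -9; V_4 = -V_3 + 2  [with V_3=-9]  = 11; V_5 = V_3^2 + V_4  [with V_3=-9, V_4=11]  = 92.
Change = 75 − 92 = -17.

-17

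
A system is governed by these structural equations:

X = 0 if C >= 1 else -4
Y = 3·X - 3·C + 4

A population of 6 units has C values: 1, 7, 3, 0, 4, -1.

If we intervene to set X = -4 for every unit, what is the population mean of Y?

Every unit gets X=-4 under the intervention. Y values become -11, -29, -17, -8, -20, -5; E[Y|do(X=-4)] = -15.

-15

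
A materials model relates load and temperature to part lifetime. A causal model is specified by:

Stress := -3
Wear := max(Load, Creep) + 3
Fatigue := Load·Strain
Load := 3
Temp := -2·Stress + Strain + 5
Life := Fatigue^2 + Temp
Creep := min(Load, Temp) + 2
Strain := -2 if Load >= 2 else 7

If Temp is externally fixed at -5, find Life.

do(Temp=-5) replaces the equation Temp := -2·Stress + Strain + 5 with the constant Temp = -5.
Strain = -2 if Load >= 2 else 7  [with Load=3]  = -2
Fatigue = Load·Strain  [with Load=3, Strain=-2]  = -6
Life = Fatigue^2 + Temp  [with Fatigue=-6, Temp=-5]  = 31

31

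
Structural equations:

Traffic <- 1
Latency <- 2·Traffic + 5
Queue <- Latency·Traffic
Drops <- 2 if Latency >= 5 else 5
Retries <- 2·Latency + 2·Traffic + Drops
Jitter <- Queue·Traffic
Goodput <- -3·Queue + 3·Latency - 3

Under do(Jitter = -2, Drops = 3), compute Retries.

Setting Jitter = -2, Drops = 3 by intervention discards those variables' equations.
Latency = 2·Traffic + 5  [with Traffic=1]  = 7
Retries = 2·Latency + 2·Traffic + Drops  [with Latency=7, Traffic=1, Drops=3]  = 19

19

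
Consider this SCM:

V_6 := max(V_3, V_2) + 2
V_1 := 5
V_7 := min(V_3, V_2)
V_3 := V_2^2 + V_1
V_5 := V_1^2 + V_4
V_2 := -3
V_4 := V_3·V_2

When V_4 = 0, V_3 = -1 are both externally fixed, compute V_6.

The joint intervention fixes V_4 = 0, V_3 = -1, removing each variable's own equation.
V_6 = max(V_3, V_2) + 2  [with V_3=-1, V_2=-3]  = 1

1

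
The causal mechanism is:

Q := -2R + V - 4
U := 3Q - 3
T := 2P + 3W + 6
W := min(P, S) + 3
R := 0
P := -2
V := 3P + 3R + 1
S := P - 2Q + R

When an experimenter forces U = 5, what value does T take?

Intervening sets U = 5 and removes its equation (U := 3Q - 3).
T is not downstream of the intervention, so its value is determined by the original equations.
V = 3P + 3R + 1  [with P=-2, R=0]  = -5
Q = -2R + V - 4  [with R=0, V=-5]  = -9
S = P - 2Q + R  [with P=-2, Q=-9, R=0]  = 16
W = min(P, S) + 3  [with P=-2, S=16]  = 1
T = 2P + 3W + 6  [with P=-2, W=1]  = 5

5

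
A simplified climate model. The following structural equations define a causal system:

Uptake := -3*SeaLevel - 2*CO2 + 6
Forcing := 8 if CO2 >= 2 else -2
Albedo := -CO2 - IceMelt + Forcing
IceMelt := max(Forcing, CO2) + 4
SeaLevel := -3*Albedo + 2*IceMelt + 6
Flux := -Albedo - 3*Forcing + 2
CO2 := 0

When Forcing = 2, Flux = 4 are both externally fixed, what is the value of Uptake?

Setting Forcing = 2, Flux = 4 by intervention discards those variables' equations.
IceMelt = max(Forcing, CO2) + 4  [with Forcing=2, CO2=0]  = 6
Albedo = -CO2 - IceMelt + Forcing  [with CO2=0, IceMelt=6, Forcing=2]  = -4
SeaLevel = -3*Albedo + 2*IceMelt + 6  [with Albedo=-4, IceMelt=6]  = 30
Uptake = -3*SeaLevel - 2*CO2 + 6  [with SeaLevel=30, CO2=0]  = -84

-84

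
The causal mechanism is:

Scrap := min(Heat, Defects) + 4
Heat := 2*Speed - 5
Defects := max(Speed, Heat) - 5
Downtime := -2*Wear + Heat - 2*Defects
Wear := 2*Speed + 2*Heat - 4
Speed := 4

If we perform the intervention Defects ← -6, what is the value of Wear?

Under do(Defects=-6), the mechanism Defects := max(Speed, Heat) - 5 is discarded; Defects is fixed at -6.
Since Wear is not a descendant of the intervened variable, it is unaffected.
Heat = 2*Speed - 5  [with Speed=4]  = 3
Wear = 2*Speed + 2*Heat - 4  [with Speed=4, Heat=3]  = 10

10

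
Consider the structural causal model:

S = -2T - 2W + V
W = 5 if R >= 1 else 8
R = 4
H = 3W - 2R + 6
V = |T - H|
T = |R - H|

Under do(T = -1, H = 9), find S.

2

The joint intervention fixes T = -1, H = 9, removing each variable's own equation.
W = 5 if R >= 1 else 8  [with R=4]  = 5
V = |T - H|  [with T=-1, H=9]  = 10
S = -2T - 2W + V  [with T=-1, W=5, V=10]  = 2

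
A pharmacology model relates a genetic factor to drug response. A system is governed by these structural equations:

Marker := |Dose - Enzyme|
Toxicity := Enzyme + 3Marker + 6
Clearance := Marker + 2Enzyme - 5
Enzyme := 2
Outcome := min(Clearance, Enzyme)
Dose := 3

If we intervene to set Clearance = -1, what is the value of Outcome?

-1

The intervention breaks the incoming arrows to Clearance: Clearance := Marker + 2Enzyme - 5 no longer applies, and Clearance = -1.
Outcome = min(Clearance, Enzyme)  [with Clearance=-1, Enzyme=2]  = -1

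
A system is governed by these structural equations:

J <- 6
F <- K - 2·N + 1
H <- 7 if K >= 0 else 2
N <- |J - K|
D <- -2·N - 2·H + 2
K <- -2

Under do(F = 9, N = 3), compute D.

The joint intervention fixes F = 9, N = 3, removing each variable's own equation.
H = 7 if K >= 0 else 2  [with K=-2]  = 2
D = -2·N - 2·H + 2  [with N=3, H=2]  = -8

-8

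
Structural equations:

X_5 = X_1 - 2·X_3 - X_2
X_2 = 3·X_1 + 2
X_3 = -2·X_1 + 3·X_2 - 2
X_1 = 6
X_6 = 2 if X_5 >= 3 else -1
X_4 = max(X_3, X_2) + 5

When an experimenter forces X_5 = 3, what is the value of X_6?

The intervention breaks the incoming arrows to X_5: X_5 = X_1 - 2·X_3 - X_2 no longer applies, and X_5 = 3.
X_6 = 2 if X_5 >= 3 else -1  [with X_5=3]  = 2

2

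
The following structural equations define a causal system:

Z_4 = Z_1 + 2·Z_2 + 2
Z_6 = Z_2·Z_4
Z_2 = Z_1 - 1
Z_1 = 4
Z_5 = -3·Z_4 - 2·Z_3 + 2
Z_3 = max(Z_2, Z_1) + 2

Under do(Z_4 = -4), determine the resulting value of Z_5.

2

Intervening sets Z_4 = -4 and removes its equation (Z_4 = Z_1 + 2·Z_2 + 2).
Z_2 = Z_1 - 1  [with Z_1=4]  = 3
Z_3 = max(Z_2, Z_1) + 2  [with Z_2=3, Z_1=4]  = 6
Z_5 = -3·Z_4 - 2·Z_3 + 2  [with Z_4=-4, Z_3=6]  = 2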